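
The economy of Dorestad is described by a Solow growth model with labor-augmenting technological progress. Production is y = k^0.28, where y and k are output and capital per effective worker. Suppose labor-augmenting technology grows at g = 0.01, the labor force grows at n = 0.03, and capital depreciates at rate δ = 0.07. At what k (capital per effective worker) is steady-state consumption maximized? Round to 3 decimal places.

k_gold ≈ 3.661

Break-even investment rate: n + g + δ = 0.03 + 0.01 + 0.07 = 0.11.
At the golden rule the marginal product of capital equals n+g+δ: 0.28·k^(0.28−1) = 0.11. Solving, k_gold = (0.28/0.11)^(1/0.72) ≈ 3.6607.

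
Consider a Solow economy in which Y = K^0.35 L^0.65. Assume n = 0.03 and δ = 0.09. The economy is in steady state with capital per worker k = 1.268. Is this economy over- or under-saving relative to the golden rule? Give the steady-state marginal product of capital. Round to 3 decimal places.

n + δ = 0.03 + 0.09 = 0.12.
MPK = 0.35·k^(0.35−1) = 0.35·1.268^(-0.65) ≈ 0.2999.
MPK > 0.12, so the economy is dynamically efficient (under-saving).

under-saving; MPK ≈ 0.300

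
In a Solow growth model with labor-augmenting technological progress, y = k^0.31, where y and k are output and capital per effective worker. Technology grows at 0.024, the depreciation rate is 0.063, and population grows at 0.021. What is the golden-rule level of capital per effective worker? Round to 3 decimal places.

k_gold ≈ 4.610

Break-even investment rate: n + g + δ = 0.021 + 0.024 + 0.063 = 0.108.
Maximizing c = f(k) − (n+g+δ)·k gives f'(k) = n+g+δ, i.e. 0.31·k^(0.31−1) = 0.108, so k_gold = (0.31/0.108)^(1/0.69) ≈ 4.6098.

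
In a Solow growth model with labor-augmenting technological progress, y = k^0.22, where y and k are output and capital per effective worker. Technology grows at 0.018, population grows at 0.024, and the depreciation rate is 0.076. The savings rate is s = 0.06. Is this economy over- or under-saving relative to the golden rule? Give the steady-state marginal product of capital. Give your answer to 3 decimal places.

Capital per effective worker breaks even when investment replaces (n + g + δ)·k; here n + g + δ = 0.118.
Steady-state k*: s·k^0.22 = 0.118·k gives k* = (0.06/0.118)^(1/0.78) ≈ 0.4202.
MPK = 0.22·0.4202^(-0.78) ≈ 0.4327.
MPK > n+g+δ = 0.118, so the economy is dynamically efficient (under-saving).

under-saving; MPK ≈ 0.433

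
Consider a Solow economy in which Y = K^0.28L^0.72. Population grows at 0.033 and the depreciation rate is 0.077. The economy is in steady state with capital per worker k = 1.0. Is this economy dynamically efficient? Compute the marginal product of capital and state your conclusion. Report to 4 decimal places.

Break-even investment rate: n + δ = 0.033 + 0.077 = 0.11.
MPK = 0.28·k^(0.28−1) = 0.28·1.0^(-0.72) ≈ 0.2800.
MPK > 0.11, so the economy is dynamically efficient (under-saving).

dynamically efficient; MPK ≈ 0.2800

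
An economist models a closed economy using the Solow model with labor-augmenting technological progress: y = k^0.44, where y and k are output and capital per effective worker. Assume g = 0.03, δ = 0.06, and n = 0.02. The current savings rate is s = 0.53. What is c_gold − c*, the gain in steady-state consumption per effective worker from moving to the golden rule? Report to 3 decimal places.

n + g + δ = 0.02 + 0.03 + 0.06 = 0.11.
Current steady state (s = 0.53): k* = (0.53/0.11)^(1/0.56) ≈ 16.5743, y* = 16.5743^0.44 ≈ 3.4399, c* = (1−0.53)·3.4399 ≈ 1.6168.
Maximizing c = f(k) − (n+g+δ)·k gives f'(k) = n+g+δ, i.e. 0.44·k^(0.44−1) = 0.11, so k_gold = (0.44/0.11)^(1/0.56) ≈ 11.8880.
y_gold = 11.8880^0.44 ≈ 2.9720, c_gold = y_gold − 0.11·k_gold ≈ 1.6643.
Gain: Δc = 1.6643 − 1.6168 ≈ 0.0475.

Δc ≈ 0.048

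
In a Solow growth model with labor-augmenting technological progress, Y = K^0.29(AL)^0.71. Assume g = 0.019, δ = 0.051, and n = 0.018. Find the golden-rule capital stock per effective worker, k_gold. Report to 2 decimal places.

The effective depreciation rate is n + g + δ = 0.018 + 0.019 + 0.051 = 0.088.
At the golden rule the marginal product of capital equals n+g+δ: 0.29·k^(0.29−1) = 0.088. Solving, k_gold = (0.29/0.088)^(1/0.71) ≈ 5.3636.

k_gold ≈ 5.36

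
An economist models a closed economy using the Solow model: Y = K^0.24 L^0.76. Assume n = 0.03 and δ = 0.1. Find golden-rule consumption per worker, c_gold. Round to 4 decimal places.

n + δ = 0.03 + 0.1 = 0.13.
Maximizing c = f(k) − (n+δ)·k gives f'(k) = n+δ, i.e. 0.24·k^(0.24−1) = 0.13, so k_gold = (0.24/0.13)^(1/0.76) ≈ 2.2405.
y_gold = 2.2405^0.24 ≈ 1.2136.
c_gold = y_gold − (n+δ)·k_gold = 1.2136 − 0.13·2.2405 ≈ 0.9224.

c_gold ≈ 0.9224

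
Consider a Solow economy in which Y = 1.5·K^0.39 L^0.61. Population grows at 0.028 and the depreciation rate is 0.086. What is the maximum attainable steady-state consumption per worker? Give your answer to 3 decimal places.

c_gold ≈ 2.603

n + δ = 0.028 + 0.086 = 0.114.
Setting f'(k) = n+δ gives 0.39·1.5·k^(0.39−1) = 0.114, hence k_gold = (0.39·1.5/0.114)^(1/0.61) ≈ 14.5998.
y_gold = 1.5·14.5998^0.39 ≈ 4.2676.
c_gold = y_gold − (n+δ)·k_gold = 4.2676 − 0.114·14.5998 ≈ 2.6033.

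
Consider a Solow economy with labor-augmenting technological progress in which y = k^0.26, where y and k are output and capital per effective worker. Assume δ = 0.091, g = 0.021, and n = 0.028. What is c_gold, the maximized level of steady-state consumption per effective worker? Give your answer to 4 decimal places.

n + g + δ = 0.028 + 0.021 + 0.091 = 0.14.
Maximizing c = f(k) − (n+g+δ)·k gives f'(k) = n+g+δ, i.e. 0.26·k^(0.26−1) = 0.14, so k_gold = (0.26/0.14)^(1/0.74) ≈ 2.3084.
y_gold = 2.3084^0.26 ≈ 1.2430.
c_gold = y_gold − (n+g+δ)·k_gold = 1.2430 − 0.14·2.3084 ≈ 0.9198.

c_gold ≈ 0.9198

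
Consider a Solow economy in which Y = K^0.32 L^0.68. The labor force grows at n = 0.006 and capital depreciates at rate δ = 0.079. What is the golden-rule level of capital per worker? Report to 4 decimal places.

k_gold ≈ 7.0253

The effective depreciation rate is n + δ = 0.006 + 0.079 = 0.085.
Golden rule sets MPK = n+δ: 0.32·k^(0.32−1) = 0.085, so k_gold = (0.32/0.085)^(1/0.68) ≈ 7.0253.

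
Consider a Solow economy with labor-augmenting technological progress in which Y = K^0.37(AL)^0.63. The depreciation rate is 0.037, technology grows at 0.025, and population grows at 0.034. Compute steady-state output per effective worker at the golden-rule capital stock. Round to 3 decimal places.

The effective depreciation rate is n + g + δ = 0.034 + 0.025 + 0.037 = 0.096.
Setting f'(k) = n+g+δ gives 0.37·k^(0.37−1) = 0.096, hence k_gold = (0.37/0.096)^(1/0.63) ≈ 8.5123.
Output: y_gold = k_gold^0.37 = 8.5123^0.37 ≈ 2.2086.

y_gold ≈ 2.209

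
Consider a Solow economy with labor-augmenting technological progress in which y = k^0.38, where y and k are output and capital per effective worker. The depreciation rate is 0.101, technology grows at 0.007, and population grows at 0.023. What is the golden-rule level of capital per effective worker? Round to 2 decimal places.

k_gold ≈ 5.57

Capital per effective worker breaks even when investment replaces (n + g + δ)·k; here n + g + δ = 0.131.
Maximizing c = f(k) − (n+g+δ)·k gives f'(k) = n+g+δ, i.e. 0.38·k^(0.38−1) = 0.131, so k_gold = (0.38/0.131)^(1/0.62) ≈ 5.5717.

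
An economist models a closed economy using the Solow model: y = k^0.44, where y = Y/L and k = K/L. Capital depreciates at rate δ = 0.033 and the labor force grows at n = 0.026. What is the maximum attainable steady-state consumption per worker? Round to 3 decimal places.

Break-even investment rate: n + δ = 0.026 + 0.033 = 0.059.
Golden rule sets MPK = n+δ: 0.44·k^(0.44−1) = 0.059, so k_gold = (0.44/0.059)^(1/0.56) ≈ 36.1589.
y_gold = 36.1589^0.44 ≈ 4.8486.
c_gold = y_gold − (n+δ)·k_gold = 4.8486 − 0.059·36.1589 ≈ 2.7152.

c_gold ≈ 2.715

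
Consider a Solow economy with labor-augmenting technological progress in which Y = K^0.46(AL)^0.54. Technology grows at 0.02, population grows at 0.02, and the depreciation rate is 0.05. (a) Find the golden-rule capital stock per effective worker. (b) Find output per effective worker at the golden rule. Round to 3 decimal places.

(a) k_gold ≈ 20.515; (b) y_gold ≈ 4.014

Capital per effective worker breaks even when investment replaces (n + g + δ)·k; here n + g + δ = 0.09.
Setting f'(k) = n+g+δ gives 0.46·k^(0.46−1) = 0.09, hence k_gold = (0.46/0.09)^(1/0.54) ≈ 20.5147.
y_gold = 20.5147^0.46 ≈ 4.0137.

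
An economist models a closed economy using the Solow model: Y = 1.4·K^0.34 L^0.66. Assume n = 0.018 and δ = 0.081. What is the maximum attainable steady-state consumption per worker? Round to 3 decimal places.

Break-even investment rate: n + δ = 0.018 + 0.081 = 0.099.
At the golden rule the marginal product of capital equals n+δ: 0.34·1.4·k^(0.34−1) = 0.099. Solving, k_gold = (0.34·1.4/0.099)^(1/0.66) ≈ 10.7967.
y_gold = 1.4·10.7967^0.34 ≈ 3.1437.
c_gold = y_gold − (n+δ)·k_gold = 3.1437 − 0.099·10.7967 ≈ 2.0749.

c_gold ≈ 2.075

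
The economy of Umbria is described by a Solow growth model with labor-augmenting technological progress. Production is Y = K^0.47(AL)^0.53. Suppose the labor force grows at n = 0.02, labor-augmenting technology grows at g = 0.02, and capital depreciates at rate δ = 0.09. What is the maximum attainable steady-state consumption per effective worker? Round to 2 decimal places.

The effective depreciation rate is n + g + δ = 0.02 + 0.02 + 0.09 = 0.13.
Setting f'(k) = n+g+δ gives 0.47·k^(0.47−1) = 0.13, hence k_gold = (0.47/0.13)^(1/0.53) ≈ 11.3011.
y_gold = 11.3011^0.47 ≈ 3.1258.
c_gold = y_gold − (n+g+δ)·k_gold = 3.1258 − 0.13·11.3011 ≈ 1.6567.

c_gold ≈ 1.66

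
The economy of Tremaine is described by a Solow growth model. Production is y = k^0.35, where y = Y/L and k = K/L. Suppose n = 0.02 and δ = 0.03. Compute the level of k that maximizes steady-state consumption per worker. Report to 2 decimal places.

n + δ = 0.02 + 0.03 = 0.05.
Golden rule sets MPK = n+δ: 0.35·k^(0.35−1) = 0.05, so k_gold = (0.35/0.05)^(1/0.65) ≈ 19.9596.

k_gold ≈ 19.96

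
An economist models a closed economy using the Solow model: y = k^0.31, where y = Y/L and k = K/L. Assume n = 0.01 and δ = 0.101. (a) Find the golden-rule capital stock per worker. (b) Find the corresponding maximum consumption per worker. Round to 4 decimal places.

n + δ = 0.01 + 0.101 = 0.111.
Golden rule sets MPK = n+δ: 0.31·k^(0.31−1) = 0.111, so k_gold = (0.31/0.111)^(1/0.69) ≈ 4.4303.
y_gold = 4.4303^0.31 ≈ 1.5863; c_gold = y_gold − 0.111·k_gold ≈ 1.0946.

(a) k_gold ≈ 4.4303; (b) c_gold ≈ 1.0946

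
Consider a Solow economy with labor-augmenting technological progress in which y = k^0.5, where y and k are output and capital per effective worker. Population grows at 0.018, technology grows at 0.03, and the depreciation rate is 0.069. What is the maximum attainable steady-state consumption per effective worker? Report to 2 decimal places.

c_gold ≈ 2.14

Break-even investment rate: n + g + δ = 0.018 + 0.03 + 0.069 = 0.117.
Setting f'(k) = n+g+δ gives 0.5·k^(0.5−1) = 0.117, hence k_gold = (0.5/0.117)^(1/0.5) ≈ 18.2628.
y_gold = 18.2628^0.5 ≈ 4.2735.
c_gold = y_gold − (n+g+δ)·k_gold = 4.2735 − 0.117·18.2628 ≈ 2.1368.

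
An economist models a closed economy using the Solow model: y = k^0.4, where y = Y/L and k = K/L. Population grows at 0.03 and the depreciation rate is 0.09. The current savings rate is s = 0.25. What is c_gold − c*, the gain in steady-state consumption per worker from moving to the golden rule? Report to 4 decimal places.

Δc ≈ 0.1155

Capital per worker breaks even when investment replaces (n + δ)·k; here n + δ = 0.12.
Current steady state (s = 0.25): k* = (0.25/0.12)^(1/0.6) ≈ 3.3983, y* = 3.3983^0.4 ≈ 1.6312, c* = (1−0.25)·1.6312 ≈ 1.2234.
Golden rule sets MPK = n+δ: 0.4·k^(0.4−1) = 0.12, so k_gold = (0.4/0.12)^(1/0.6) ≈ 7.4381.
y_gold = 7.4381^0.4 ≈ 2.2314, c_gold = y_gold − 0.12·k_gold ≈ 1.3389.
Gain: Δc = 1.3389 − 1.2234 ≈ 0.1155.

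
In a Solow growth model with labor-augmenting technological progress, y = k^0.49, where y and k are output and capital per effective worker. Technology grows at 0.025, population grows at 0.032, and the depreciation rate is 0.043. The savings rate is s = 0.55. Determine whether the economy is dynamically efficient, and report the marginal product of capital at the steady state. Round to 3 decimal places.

dynamically inefficient; MPK ≈ 0.089

n + g + δ = 0.032 + 0.025 + 0.043 = 0.1.
Steady-state k*: s·k^0.49 = 0.1·k gives k* = (0.55/0.1)^(1/0.51) ≈ 28.2938.
MPK = 0.49·28.2938^(-0.51) ≈ 0.0891.
MPK < n+g+δ = 0.1, so the economy is dynamically inefficient (over-saving).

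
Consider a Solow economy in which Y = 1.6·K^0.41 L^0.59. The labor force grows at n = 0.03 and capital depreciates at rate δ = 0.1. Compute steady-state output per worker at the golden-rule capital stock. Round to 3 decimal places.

n + δ = 0.03 + 0.1 = 0.13.
Golden rule sets MPK = n+δ: 0.41·1.6·k^(0.41−1) = 0.13, so k_gold = (0.41·1.6/0.13)^(1/0.59) ≈ 15.5403.
Output: y_gold = 1.6·k_gold^0.41 = 1.6·15.5403^0.41 ≈ 4.9274.

y_gold ≈ 4.927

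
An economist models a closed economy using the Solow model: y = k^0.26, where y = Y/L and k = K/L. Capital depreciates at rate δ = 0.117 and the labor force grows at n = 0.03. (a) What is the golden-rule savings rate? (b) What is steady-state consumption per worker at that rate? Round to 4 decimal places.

Capital per worker breaks even when investment replaces (n + δ)·k; here n + δ = 0.147.
For Cobb-Douglas, s_gold equals capital's share: s_gold = 0.26.
Golden rule sets MPK = n+δ: 0.26·k^(0.26−1) = 0.147, so k_gold = (0.26/0.147)^(1/0.74) ≈ 2.1611.
y_gold = 2.1611^0.26 ≈ 1.2218; c_gold = (1−0.26)·y_gold ≈ 0.9042.

(a) s_gold = 0.2600; (b) c_gold ≈ 0.9042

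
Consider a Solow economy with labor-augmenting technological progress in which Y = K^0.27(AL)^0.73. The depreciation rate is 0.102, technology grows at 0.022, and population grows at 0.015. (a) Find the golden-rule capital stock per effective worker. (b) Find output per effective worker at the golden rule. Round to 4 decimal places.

n + g + δ = 0.015 + 0.022 + 0.102 = 0.139.
At the golden rule the marginal product of capital equals n+g+δ: 0.27·k^(0.27−1) = 0.139. Solving, k_gold = (0.27/0.139)^(1/0.73) ≈ 2.4831.
y_gold = 2.4831^0.27 ≈ 1.2783.

(a) k_gold ≈ 2.4831; (b) y_gold ≈ 1.2783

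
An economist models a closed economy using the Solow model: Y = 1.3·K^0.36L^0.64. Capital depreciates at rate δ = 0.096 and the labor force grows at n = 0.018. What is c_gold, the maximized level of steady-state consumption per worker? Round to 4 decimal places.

c_gold ≈ 1.8413

Break-even investment rate: n + δ = 0.018 + 0.096 = 0.114.
Maximizing c = f(k) − (n+δ)·k gives f'(k) = n+δ, i.e. 0.36·1.3·k^(0.36−1) = 0.114, so k_gold = (0.36·1.3/0.114)^(1/0.64) ≈ 9.0854.
y_gold = 1.3·9.0854^0.36 ≈ 2.8771.
c_gold = y_gold − (n+δ)·k_gold = 2.8771 − 0.114·9.0854 ≈ 1.8413.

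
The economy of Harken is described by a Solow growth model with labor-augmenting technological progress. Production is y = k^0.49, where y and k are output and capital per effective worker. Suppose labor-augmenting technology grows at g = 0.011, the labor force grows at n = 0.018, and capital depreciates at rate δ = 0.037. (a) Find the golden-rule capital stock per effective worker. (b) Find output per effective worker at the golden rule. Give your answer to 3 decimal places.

The effective depreciation rate is n + g + δ = 0.018 + 0.011 + 0.037 = 0.066.
Maximizing c = f(k) − (n+g+δ)·k gives f'(k) = n+g+δ, i.e. 0.49·k^(0.49−1) = 0.066, so k_gold = (0.49/0.066)^(1/0.51) ≈ 50.9520.
y_gold = 50.9520^0.49 ≈ 6.8629.

(a) k_gold ≈ 50.952; (b) y_gold ≈ 6.863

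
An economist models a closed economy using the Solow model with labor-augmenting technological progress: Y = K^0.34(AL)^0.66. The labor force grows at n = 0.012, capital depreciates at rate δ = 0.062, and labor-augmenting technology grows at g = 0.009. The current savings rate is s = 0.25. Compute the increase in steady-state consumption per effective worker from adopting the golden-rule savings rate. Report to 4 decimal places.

Break-even investment rate: n + g + δ = 0.012 + 0.009 + 0.062 = 0.083.
Current steady state (s = 0.25): k* = (0.25/0.083)^(1/0.66) ≈ 5.3156, y* = 5.3156^0.34 ≈ 1.7648, c* = (1−0.25)·1.7648 ≈ 1.3236.
At the golden rule the marginal product of capital equals n+g+δ: 0.34·k^(0.34−1) = 0.083. Solving, k_gold = (0.34/0.083)^(1/0.66) ≈ 8.4699.
y_gold = 8.4699^0.34 ≈ 2.0677, c_gold = y_gold − 0.083·k_gold ≈ 1.3647.
Gain: Δc = 1.3647 − 1.3236 ≈ 0.0411.

Δc ≈ 0.0411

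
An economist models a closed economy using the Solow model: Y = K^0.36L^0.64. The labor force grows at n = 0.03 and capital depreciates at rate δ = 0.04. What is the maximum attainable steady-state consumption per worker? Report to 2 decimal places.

c_gold ≈ 1.61

The effective depreciation rate is n + δ = 0.03 + 0.04 = 0.07.
Setting f'(k) = n+δ gives 0.36·k^(0.36−1) = 0.07, hence k_gold = (0.36/0.07)^(1/0.64) ≈ 12.9198.
y_gold = 12.9198^0.36 ≈ 2.5122.
c_gold = y_gold − (n+δ)·k_gold = 2.5122 − 0.07·12.9198 ≈ 1.6078.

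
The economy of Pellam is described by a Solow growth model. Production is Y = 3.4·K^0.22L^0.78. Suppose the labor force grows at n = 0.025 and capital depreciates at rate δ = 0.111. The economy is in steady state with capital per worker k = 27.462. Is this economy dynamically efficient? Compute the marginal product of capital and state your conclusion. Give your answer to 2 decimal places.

The effective depreciation rate is n + δ = 0.025 + 0.111 = 0.136.
MPK = 0.22·3.4·k^(0.22−1) = 0.22·3.4·27.462^(-0.78) ≈ 0.0565.
MPK < 0.136, so the economy is dynamically inefficient (over-saving).

dynamically inefficient; MPK ≈ 0.06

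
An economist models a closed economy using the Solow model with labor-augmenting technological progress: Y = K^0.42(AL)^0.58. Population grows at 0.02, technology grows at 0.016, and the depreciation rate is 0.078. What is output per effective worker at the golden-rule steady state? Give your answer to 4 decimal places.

n + g + δ = 0.02 + 0.016 + 0.078 = 0.114.
Setting f'(k) = n+g+δ gives 0.42·k^(0.42−1) = 0.114, hence k_gold = (0.42/0.114)^(1/0.58) ≈ 9.4723.
Output: y_gold = k_gold^0.42 = 9.4723^0.42 ≈ 2.5711.

y_gold ≈ 2.5711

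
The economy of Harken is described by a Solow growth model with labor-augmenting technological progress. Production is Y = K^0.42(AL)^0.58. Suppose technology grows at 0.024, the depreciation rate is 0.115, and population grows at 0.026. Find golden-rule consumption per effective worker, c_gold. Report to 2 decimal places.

c_gold ≈ 1.14

n + g + δ = 0.026 + 0.024 + 0.115 = 0.165.
Setting f'(k) = n+g+δ gives 0.42·k^(0.42−1) = 0.165, hence k_gold = (0.42/0.165)^(1/0.58) ≈ 5.0072.
y_gold = 5.0072^0.42 ≈ 1.9671.
c_gold = y_gold − (n+g+δ)·k_gold = 1.9671 − 0.165·5.0072 ≈ 1.1409.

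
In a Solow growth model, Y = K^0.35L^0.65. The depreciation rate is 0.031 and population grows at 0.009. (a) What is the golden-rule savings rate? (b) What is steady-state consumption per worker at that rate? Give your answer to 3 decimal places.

(a) s_gold = 0.350; (b) c_gold ≈ 2.090

n + δ = 0.009 + 0.031 = 0.04.
For Cobb-Douglas, s_gold equals capital's share: s_gold = 0.35.
Setting f'(k) = n+δ gives 0.35·k^(0.35−1) = 0.04, hence k_gold = (0.35/0.04)^(1/0.65) ≈ 28.1348.
y_gold = 28.1348^0.35 ≈ 3.2154; c_gold = (1−0.35)·y_gold ≈ 2.0900.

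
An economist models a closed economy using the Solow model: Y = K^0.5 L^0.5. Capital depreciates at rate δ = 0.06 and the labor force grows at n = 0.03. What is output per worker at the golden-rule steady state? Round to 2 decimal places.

y_gold ≈ 5.56

Capital per worker breaks even when investment replaces (n + δ)·k; here n + δ = 0.09.
Setting f'(k) = n+δ gives 0.5·k^(0.5−1) = 0.09, hence k_gold = (0.5/0.09)^(1/0.5) ≈ 30.8642.
Output: y_gold = k_gold^0.5 = 30.8642^0.5 ≈ 5.5556.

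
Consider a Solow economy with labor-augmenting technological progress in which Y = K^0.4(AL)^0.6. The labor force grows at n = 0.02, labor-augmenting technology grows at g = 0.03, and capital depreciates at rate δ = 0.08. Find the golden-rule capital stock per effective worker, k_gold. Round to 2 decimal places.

n + g + δ = 0.02 + 0.03 + 0.08 = 0.13.
At the golden rule the marginal product of capital equals n+g+δ: 0.4·k^(0.4−1) = 0.13. Solving, k_gold = (0.4/0.13)^(1/0.6) ≈ 6.5092.

k_gold ≈ 6.51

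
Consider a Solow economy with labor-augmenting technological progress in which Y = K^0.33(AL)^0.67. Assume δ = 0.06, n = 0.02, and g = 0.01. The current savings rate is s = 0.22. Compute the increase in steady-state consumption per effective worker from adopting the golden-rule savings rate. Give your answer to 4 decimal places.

Δc ≈ 0.0592

Break-even investment rate: n + g + δ = 0.02 + 0.01 + 0.06 = 0.09.
Current steady state (s = 0.22): k* = (0.22/0.09)^(1/0.67) ≈ 3.7964, y* = 3.7964^0.33 ≈ 1.5531, c* = (1−0.22)·1.5531 ≈ 1.2114.
Maximizing c = f(k) − (n+g+δ)·k gives f'(k) = n+g+δ, i.e. 0.33·k^(0.33−1) = 0.09, so k_gold = (0.33/0.09)^(1/0.67) ≈ 6.9534.
y_gold = 6.9534^0.33 ≈ 1.8964, c_gold = y_gold − 0.09·k_gold ≈ 1.2706.
Gain: Δc = 1.2706 − 1.2114 ≈ 0.0592.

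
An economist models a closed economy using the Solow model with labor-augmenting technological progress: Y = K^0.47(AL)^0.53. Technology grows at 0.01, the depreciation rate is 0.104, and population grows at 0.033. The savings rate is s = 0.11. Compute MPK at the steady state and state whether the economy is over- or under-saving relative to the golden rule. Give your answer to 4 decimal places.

Break-even investment rate: n + g + δ = 0.033 + 0.01 + 0.104 = 0.147.
Steady-state k*: s·k^0.47 = 0.147·k gives k* = (0.11/0.147)^(1/0.53) ≈ 0.5786.
MPK = 0.47·0.5786^(-0.53) ≈ 0.6281.
MPK > n+g+δ = 0.147, so the economy is dynamically efficient (under-saving).

under-saving; MPK ≈ 0.6281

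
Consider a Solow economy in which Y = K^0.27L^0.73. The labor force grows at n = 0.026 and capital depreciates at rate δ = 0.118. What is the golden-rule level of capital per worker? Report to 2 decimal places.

k_gold ≈ 2.37

Break-even investment rate: n + δ = 0.026 + 0.118 = 0.144.
At the golden rule the marginal product of capital equals n+δ: 0.27·k^(0.27−1) = 0.144. Solving, k_gold = (0.27/0.144)^(1/0.73) ≈ 2.3658.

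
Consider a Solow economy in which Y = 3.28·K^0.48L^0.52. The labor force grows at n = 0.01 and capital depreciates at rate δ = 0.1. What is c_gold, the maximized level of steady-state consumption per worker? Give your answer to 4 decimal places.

The effective depreciation rate is n + δ = 0.01 + 0.1 = 0.11.
Setting f'(k) = n+δ gives 0.48·3.28·k^(0.48−1) = 0.11, hence k_gold = (0.48·3.28/0.11)^(1/0.52) ≈ 166.9333.
y_gold = 3.28·166.9333^0.48 ≈ 38.2556.
c_gold = y_gold − (n+δ)·k_gold = 38.2556 − 0.11·166.9333 ≈ 19.8929.

c_gold ≈ 19.8929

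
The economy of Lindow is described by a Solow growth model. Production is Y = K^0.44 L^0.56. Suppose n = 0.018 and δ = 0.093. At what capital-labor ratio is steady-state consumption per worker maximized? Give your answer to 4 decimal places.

k_gold ≈ 11.6974

Capital per worker breaks even when investment replaces (n + δ)·k; here n + δ = 0.111.
Maximizing c = f(k) − (n+δ)·k gives f'(k) = n+δ, i.e. 0.44·k^(0.44−1) = 0.111, so k_gold = (0.44/0.111)^(1/0.56) ≈ 11.6974.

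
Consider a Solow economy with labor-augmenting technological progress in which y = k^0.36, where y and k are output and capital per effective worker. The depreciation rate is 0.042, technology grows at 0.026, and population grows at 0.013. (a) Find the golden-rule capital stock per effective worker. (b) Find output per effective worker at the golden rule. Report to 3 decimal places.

The effective depreciation rate is n + g + δ = 0.013 + 0.026 + 0.042 = 0.081.
At the golden rule the marginal product of capital equals n+g+δ: 0.36·k^(0.36−1) = 0.081. Solving, k_gold = (0.36/0.081)^(1/0.64) ≈ 10.2852.
y_gold = 10.2852^0.36 ≈ 2.3142.

(a) k_gold ≈ 10.285; (b) y_gold ≈ 2.314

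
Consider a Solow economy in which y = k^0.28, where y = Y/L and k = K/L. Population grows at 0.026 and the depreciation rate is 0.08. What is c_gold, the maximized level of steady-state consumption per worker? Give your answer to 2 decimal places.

Capital per worker breaks even when investment replaces (n + δ)·k; here n + δ = 0.106.
Maximizing c = f(k) − (n+δ)·k gives f'(k) = n+δ, i.e. 0.28·k^(0.28−1) = 0.106, so k_gold = (0.28/0.106)^(1/0.72) ≈ 3.8539.
y_gold = 3.8539^0.28 ≈ 1.4590.
c_gold = y_gold − (n+δ)·k_gold = 1.4590 − 0.106·3.8539 ≈ 1.0505.

c_gold ≈ 1.05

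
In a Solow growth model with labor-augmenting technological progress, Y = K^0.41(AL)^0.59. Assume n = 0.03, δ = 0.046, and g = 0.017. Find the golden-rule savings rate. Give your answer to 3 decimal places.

s_gold = 0.410

n + g + δ = 0.03 + 0.017 + 0.046 = 0.093.
At the golden rule MPK = n+g+δ, and in any Cobb-Douglas steady state s = (n+g+δ)·k/y = MPK·k/y = capital's share 0.41.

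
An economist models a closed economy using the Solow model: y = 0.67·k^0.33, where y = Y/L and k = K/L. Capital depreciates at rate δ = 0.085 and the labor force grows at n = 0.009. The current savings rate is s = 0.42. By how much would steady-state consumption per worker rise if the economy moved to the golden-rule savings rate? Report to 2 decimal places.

Δc ≈ 0.02

n + δ = 0.009 + 0.085 = 0.094.
Current steady state (s = 0.42): k* = (0.42·0.67/0.094)^(1/0.67) ≈ 5.1374, y* = 0.67·5.1374^0.33 ≈ 1.1498, c* = (1−0.42)·1.1498 ≈ 0.6669.
Maximizing c = f(k) − (n+δ)·k gives f'(k) = n+δ, i.e. 0.33·0.67·k^(0.33−1) = 0.094, so k_gold = (0.33·0.67/0.094)^(1/0.67) ≈ 3.5844.
y_gold = 0.67·3.5844^0.33 ≈ 1.0210, c_gold = y_gold − 0.094·k_gold ≈ 0.6841.
Gain: Δc = 0.6841 − 0.6669 ≈ 0.0172.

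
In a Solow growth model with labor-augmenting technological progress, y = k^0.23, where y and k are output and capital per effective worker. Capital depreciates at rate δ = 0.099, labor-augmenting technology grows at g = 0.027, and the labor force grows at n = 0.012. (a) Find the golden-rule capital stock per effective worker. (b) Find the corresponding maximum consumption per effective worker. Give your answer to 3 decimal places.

(a) k_gold ≈ 1.941; (b) c_gold ≈ 0.897

The effective depreciation rate is n + g + δ = 0.012 + 0.027 + 0.099 = 0.138.
Maximizing c = f(k) − (n+g+δ)·k gives f'(k) = n+g+δ, i.e. 0.23·k^(0.23−1) = 0.138, so k_gold = (0.23/0.138)^(1/0.77) ≈ 1.9414.
y_gold = 1.9414^0.23 ≈ 1.1648; c_gold = y_gold − 0.138·k_gold ≈ 0.8969.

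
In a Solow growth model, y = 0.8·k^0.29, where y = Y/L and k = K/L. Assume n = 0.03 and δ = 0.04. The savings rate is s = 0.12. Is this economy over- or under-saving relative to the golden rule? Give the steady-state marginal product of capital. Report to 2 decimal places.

The effective depreciation rate is n + δ = 0.03 + 0.04 = 0.07.
Steady-state k*: s·A·k^0.29 = 0.07·k gives k* = (0.12·0.8/0.07)^(1/0.71) ≈ 1.5603.
MPK = 0.29·0.8·1.5603^(-0.71) ≈ 0.1692.
MPK > n+δ = 0.07, so the economy is dynamically efficient (under-saving).

under-saving; MPK ≈ 0.17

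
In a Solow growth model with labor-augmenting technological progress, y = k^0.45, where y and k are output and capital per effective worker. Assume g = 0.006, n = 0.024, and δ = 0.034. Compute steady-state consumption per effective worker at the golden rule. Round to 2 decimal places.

c_gold ≈ 2.71

n + g + δ = 0.024 + 0.006 + 0.034 = 0.064.
Maximizing c = f(k) − (n+g+δ)·k gives f'(k) = n+g+δ, i.e. 0.45·k^(0.45−1) = 0.064, so k_gold = (0.45/0.064)^(1/0.55) ≈ 34.6784.
y_gold = 34.6784^0.45 ≈ 4.9320.
c_gold = y_gold − (n+g+δ)·k_gold = 4.9320 − 0.064·34.6784 ≈ 2.7126.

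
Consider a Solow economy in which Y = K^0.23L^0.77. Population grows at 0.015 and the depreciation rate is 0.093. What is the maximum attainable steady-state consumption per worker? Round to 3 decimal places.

c_gold ≈ 0.965

Break-even investment rate: n + δ = 0.015 + 0.093 = 0.108.
Setting f'(k) = n+δ gives 0.23·k^(0.23−1) = 0.108, hence k_gold = (0.23/0.108)^(1/0.77) ≈ 2.6691.
y_gold = 2.6691^0.23 ≈ 1.2533.
c_gold = y_gold − (n+δ)·k_gold = 1.2533 − 0.108·2.6691 ≈ 0.9651.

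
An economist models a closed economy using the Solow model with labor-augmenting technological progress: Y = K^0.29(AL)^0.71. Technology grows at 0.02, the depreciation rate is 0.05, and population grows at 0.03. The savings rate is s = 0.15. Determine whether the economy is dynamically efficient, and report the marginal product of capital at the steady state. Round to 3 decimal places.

dynamically efficient; MPK ≈ 0.193

n + g + δ = 0.03 + 0.02 + 0.05 = 0.1.
Steady-state k*: s·k^0.29 = 0.1·k gives k* = (0.15/0.1)^(1/0.71) ≈ 1.7702.
MPK = 0.29·1.7702^(-0.71) ≈ 0.1933.
MPK > n+g+δ = 0.1, so the economy is dynamically efficient (under-saving).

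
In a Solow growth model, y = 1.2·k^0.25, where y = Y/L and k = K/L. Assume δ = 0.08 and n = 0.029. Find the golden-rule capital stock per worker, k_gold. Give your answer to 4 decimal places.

k_gold ≈ 3.8571

Capital per worker breaks even when investment replaces (n + δ)·k; here n + δ = 0.109.
Maximizing c = f(k) − (n+δ)·k gives f'(k) = n+δ, i.e. 0.25·1.2·k^(0.25−1) = 0.109, so k_gold = (0.25·1.2/0.109)^(1/0.75) ≈ 3.8571.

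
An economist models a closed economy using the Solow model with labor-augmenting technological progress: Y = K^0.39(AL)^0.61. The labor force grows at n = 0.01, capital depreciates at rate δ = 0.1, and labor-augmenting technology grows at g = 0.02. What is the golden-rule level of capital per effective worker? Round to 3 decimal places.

Break-even investment rate: n + g + δ = 0.01 + 0.02 + 0.1 = 0.13.
Setting f'(k) = n+g+δ gives 0.39·k^(0.39−1) = 0.13, hence k_gold = (0.39/0.13)^(1/0.61) ≈ 6.0557.

k_gold ≈ 6.056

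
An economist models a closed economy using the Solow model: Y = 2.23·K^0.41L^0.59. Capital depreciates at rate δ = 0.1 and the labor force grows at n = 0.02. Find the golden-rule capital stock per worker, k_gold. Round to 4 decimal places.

n + δ = 0.02 + 0.1 = 0.12.
Golden rule sets MPK = n+δ: 0.41·2.23·k^(0.41−1) = 0.12, so k_gold = (0.41·2.23/0.12)^(1/0.59) ≈ 31.2434.

k_gold ≈ 31.2434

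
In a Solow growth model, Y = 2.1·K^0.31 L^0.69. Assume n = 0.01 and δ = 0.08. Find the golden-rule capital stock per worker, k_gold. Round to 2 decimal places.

k_gold ≈ 17.60

The effective depreciation rate is n + δ = 0.01 + 0.08 = 0.09.
Maximizing c = f(k) − (n+δ)·k gives f'(k) = n+δ, i.e. 0.31·2.1·k^(0.31−1) = 0.09, so k_gold = (0.31·2.1/0.09)^(1/0.69) ≈ 17.5962.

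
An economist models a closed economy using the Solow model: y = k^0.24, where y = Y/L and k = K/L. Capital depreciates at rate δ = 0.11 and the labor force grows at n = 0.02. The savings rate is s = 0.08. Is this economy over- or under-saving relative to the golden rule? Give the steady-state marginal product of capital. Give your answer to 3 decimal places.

under-saving; MPK ≈ 0.390

Break-even investment rate: n + δ = 0.02 + 0.11 = 0.13.
Steady-state k*: s·k^0.24 = 0.13·k gives k* = (0.08/0.13)^(1/0.76) ≈ 0.5279.
MPK = 0.24·0.5279^(-0.76) ≈ 0.3900.
MPK > n+δ = 0.13, so the economy is dynamically efficient (under-saving).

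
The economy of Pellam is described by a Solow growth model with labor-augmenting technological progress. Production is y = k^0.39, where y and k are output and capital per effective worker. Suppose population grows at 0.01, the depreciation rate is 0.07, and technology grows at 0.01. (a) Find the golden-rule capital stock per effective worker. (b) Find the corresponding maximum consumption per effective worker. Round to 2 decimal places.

The effective depreciation rate is n + g + δ = 0.01 + 0.01 + 0.07 = 0.09.
Setting f'(k) = n+g+δ gives 0.39·k^(0.39−1) = 0.09, hence k_gold = (0.39/0.09)^(1/0.61) ≈ 11.0655.
y_gold = 11.0655^0.39 ≈ 2.5536; c_gold = y_gold − 0.09·k_gold ≈ 1.5577.

(a) k_gold ≈ 11.07; (b) c_gold ≈ 1.56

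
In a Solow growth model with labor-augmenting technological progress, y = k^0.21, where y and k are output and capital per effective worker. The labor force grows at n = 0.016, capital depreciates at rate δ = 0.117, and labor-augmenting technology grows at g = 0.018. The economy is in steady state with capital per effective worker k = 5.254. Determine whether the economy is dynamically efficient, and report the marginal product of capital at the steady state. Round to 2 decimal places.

n + g + δ = 0.016 + 0.018 + 0.117 = 0.151.
MPK = 0.21·k^(0.21−1) = 0.21·5.254^(-0.79) ≈ 0.0566.
MPK < 0.151, so the economy is dynamically inefficient (over-saving).

dynamically inefficient; MPK ≈ 0.06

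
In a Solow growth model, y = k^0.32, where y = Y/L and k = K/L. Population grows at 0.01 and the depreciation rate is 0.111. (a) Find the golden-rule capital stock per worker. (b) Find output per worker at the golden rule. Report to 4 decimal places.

(a) k_gold ≈ 4.1795; (b) y_gold ≈ 1.5804

Break-even investment rate: n + δ = 0.01 + 0.111 = 0.121.
Maximizing c = f(k) − (n+δ)·k gives f'(k) = n+δ, i.e. 0.32·k^(0.32−1) = 0.121, so k_gold = (0.32/0.121)^(1/0.68) ≈ 4.1795.
y_gold = 4.1795^0.32 ≈ 1.5804.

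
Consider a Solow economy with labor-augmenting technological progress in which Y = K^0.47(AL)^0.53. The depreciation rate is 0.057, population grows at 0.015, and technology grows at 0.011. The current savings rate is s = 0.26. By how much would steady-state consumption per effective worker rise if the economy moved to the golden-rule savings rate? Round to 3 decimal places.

n + g + δ = 0.015 + 0.011 + 0.057 = 0.083.
Current steady state (s = 0.26): k* = (0.26/0.083)^(1/0.53) ≈ 8.6229, y* = 8.6229^0.47 ≈ 2.7527, c* = (1−0.26)·2.7527 ≈ 2.0370.
Golden rule sets MPK = n+g+δ: 0.47·k^(0.47−1) = 0.083, so k_gold = (0.47/0.083)^(1/0.53) ≈ 26.3507.
y_gold = 26.3507^0.47 ≈ 4.6534, c_gold = y_gold − 0.083·k_gold ≈ 2.4663.
Gain: Δc = 2.4663 − 2.0370 ≈ 0.4293.

Δc ≈ 0.429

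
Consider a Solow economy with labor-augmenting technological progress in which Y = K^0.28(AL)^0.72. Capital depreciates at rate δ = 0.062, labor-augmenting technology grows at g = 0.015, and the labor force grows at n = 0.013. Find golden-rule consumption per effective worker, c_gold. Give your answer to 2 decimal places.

c_gold ≈ 1.12

The effective depreciation rate is n + g + δ = 0.013 + 0.015 + 0.062 = 0.09.
Maximizing c = f(k) − (n+g+δ)·k gives f'(k) = n+g+δ, i.e. 0.28·k^(0.28−1) = 0.09, so k_gold = (0.28/0.09)^(1/0.72) ≈ 4.8373.
y_gold = 4.8373^0.28 ≈ 1.5549.
c_gold = y_gold − (n+g+δ)·k_gold = 1.5549 − 0.09·4.8373 ≈ 1.1195.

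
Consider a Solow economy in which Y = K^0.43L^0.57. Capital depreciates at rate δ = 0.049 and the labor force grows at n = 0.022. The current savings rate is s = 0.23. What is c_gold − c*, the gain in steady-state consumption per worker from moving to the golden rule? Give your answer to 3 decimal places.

Δc ≈ 0.349

Capital per worker breaks even when investment replaces (n + δ)·k; here n + δ = 0.071.
Current steady state (s = 0.23): k* = (0.23/0.071)^(1/0.57) ≈ 7.8625, y* = 7.8625^0.43 ≈ 2.4271, c* = (1−0.23)·2.4271 ≈ 1.8689.
At the golden rule the marginal product of capital equals n+δ: 0.43·k^(0.43−1) = 0.071. Solving, k_gold = (0.43/0.071)^(1/0.57) ≈ 23.5667.
y_gold = 23.5667^0.43 ≈ 3.8912, c_gold = y_gold − 0.071·k_gold ≈ 2.2180.
Gain: Δc = 2.2180 − 1.8689 ≈ 0.3491.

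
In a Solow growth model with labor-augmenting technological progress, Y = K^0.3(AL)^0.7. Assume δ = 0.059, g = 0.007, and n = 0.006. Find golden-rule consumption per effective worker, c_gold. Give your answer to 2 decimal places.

The effective depreciation rate is n + g + δ = 0.006 + 0.007 + 0.059 = 0.072.
Golden rule sets MPK = n+g+δ: 0.3·k^(0.3−1) = 0.072, so k_gold = (0.3/0.072)^(1/0.7) ≈ 7.6809.
y_gold = 7.6809^0.3 ≈ 1.8434.
c_gold = y_gold − (n+g+δ)·k_gold = 1.8434 − 0.072·7.6809 ≈ 1.2904.

c_gold ≈ 1.29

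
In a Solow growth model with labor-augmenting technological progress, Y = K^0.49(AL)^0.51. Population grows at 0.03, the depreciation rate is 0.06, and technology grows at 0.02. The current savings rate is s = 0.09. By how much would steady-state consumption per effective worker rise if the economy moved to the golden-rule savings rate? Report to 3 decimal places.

Capital per effective worker breaks even when investment replaces (n + g + δ)·k; here n + g + δ = 0.11.
Current steady state (s = 0.09): k* = (0.09/0.11)^(1/0.51) ≈ 0.6747, y* = 0.6747^0.49 ≈ 0.8246, c* = (1−0.09)·0.8246 ≈ 0.7504.
Golden rule sets MPK = n+g+δ: 0.49·k^(0.49−1) = 0.11, so k_gold = (0.49/0.11)^(1/0.51) ≈ 18.7139.
y_gold = 18.7139^0.49 ≈ 4.2011, c_gold = y_gold − 0.11·k_gold ≈ 2.1425.
Gain: Δc = 2.1425 − 0.7504 ≈ 1.3921.

Δc ≈ 1.392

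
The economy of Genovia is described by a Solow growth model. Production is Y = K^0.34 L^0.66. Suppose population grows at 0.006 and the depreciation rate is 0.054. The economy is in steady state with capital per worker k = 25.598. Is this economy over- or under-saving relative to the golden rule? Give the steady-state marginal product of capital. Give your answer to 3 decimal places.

over-saving; MPK ≈ 0.040

The effective depreciation rate is n + δ = 0.006 + 0.054 = 0.06.
MPK = 0.34·k^(0.34−1) = 0.34·25.598^(-0.66) ≈ 0.0400.
MPK < 0.06, so the economy is dynamically inefficient (over-saving).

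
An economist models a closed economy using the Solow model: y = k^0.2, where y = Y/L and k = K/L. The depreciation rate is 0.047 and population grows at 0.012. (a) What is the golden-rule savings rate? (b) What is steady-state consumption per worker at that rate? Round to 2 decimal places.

Break-even investment rate: n + δ = 0.012 + 0.047 = 0.059.
For Cobb-Douglas, s_gold equals capital's share: s_gold = 0.2.
Golden rule sets MPK = n+δ: 0.2·k^(0.2−1) = 0.059, so k_gold = (0.2/0.059)^(1/0.8) ≈ 4.5996.
y_gold = 4.5996^0.2 ≈ 1.3569; c_gold = (1−0.2)·y_gold ≈ 1.0855.

(a) s_gold = 0.20; (b) c_gold ≈ 1.09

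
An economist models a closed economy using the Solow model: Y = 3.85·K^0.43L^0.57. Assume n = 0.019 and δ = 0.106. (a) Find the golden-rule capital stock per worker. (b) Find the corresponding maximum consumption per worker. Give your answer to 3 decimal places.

Capital per worker breaks even when investment replaces (n + δ)·k; here n + δ = 0.125.
Golden rule sets MPK = n+δ: 0.43·3.85·k^(0.43−1) = 0.125, so k_gold = (0.43·3.85/0.125)^(1/0.57) ≈ 92.9939.
y_gold = 3.85·92.9939^0.43 ≈ 27.0331; c_gold = y_gold − 0.125·k_gold ≈ 15.4089.

(a) k_gold ≈ 92.994; (b) c_gold ≈ 15.409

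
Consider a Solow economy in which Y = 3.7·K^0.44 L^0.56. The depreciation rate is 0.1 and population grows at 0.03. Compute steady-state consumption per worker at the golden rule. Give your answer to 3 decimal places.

Break-even investment rate: n + δ = 0.03 + 0.1 = 0.13.
Golden rule sets MPK = n+δ: 0.44·3.7·k^(0.44−1) = 0.13, so k_gold = (0.44·3.7/0.13)^(1/0.56) ≈ 91.2427.
y_gold = 3.7·91.2427^0.44 ≈ 26.9581.
c_gold = y_gold − (n+δ)·k_gold = 26.9581 − 0.13·91.2427 ≈ 15.0965.

c_gold ≈ 15.097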